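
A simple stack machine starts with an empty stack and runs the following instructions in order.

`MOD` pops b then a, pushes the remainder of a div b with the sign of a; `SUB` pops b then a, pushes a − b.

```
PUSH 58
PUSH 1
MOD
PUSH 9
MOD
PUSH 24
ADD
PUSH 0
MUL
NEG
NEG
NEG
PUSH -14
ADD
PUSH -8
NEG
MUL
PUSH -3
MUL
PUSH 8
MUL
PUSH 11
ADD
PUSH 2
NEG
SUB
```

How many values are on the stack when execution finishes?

PUSH 58  -> [58]
PUSH 1   -> [58, 1]
MOD      -> [0]
PUSH 9   -> [0, 9]
MOD      -> [0]
PUSH 24  -> [0, 24]
ADD      -> [24]
PUSH 0   -> [24, 0]
MUL      -> [0]
NEG      -> [0]
NEG      -> [0]
NEG      -> [0]
PUSH -14 -> [0, -14]
ADD      -> [-14]
PUSH -8  -> [-14, -8]
NEG      -> [-14, 8]
MUL      -> [-112]
PUSH -3  -> [-112, -3]
MUL      -> [336]
PUSH 8   -> [336, 8]
MUL      -> [2688]
PUSH 11  -> [2688, 11]
ADD      -> [2699]
PUSH 2   -> [2699, 2]
NEG      -> [2699, -2]
SUB      -> [2701]

1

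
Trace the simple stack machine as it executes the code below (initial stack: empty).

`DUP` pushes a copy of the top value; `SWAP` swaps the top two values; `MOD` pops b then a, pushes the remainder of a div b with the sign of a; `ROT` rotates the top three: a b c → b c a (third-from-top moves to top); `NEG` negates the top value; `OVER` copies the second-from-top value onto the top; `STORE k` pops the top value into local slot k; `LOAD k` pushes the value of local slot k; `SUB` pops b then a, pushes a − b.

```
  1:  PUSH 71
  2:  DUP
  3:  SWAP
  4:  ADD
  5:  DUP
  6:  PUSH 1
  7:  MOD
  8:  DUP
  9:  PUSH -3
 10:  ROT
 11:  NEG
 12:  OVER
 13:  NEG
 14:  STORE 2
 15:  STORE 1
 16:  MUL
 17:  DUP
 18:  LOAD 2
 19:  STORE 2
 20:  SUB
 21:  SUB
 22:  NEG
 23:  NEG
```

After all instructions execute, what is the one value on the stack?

PUSH 71 : [71]
DUP     : [71, 71]
SWAP    : [71, 71]
ADD     : [142]
DUP     : [142, 142]
PUSH 1  : [142, 142, 1]
MOD     : [142, 0]
DUP     : [142, 0, 0]
PUSH -3 : [142, 0, 0, -3]
ROT     : [142, 0, -3, 0]
NEG     : [142, 0, -3, 0]
OVER    : [142, 0, -3, 0, -3]
NEG     : [142, 0, -3, 0, 3]
STORE 2 : [142, 0, -3, 0]
STORE 1 : [142, 0, -3]
MUL     : [142, 0]
DUP     : [142, 0, 0]
LOAD 2  : [142, 0, 0, 3]
STORE 2 : [142, 0, 0]
SUB     : [142, 0]
SUB     : [142]
NEG     : [-142]
NEG     : [142]

142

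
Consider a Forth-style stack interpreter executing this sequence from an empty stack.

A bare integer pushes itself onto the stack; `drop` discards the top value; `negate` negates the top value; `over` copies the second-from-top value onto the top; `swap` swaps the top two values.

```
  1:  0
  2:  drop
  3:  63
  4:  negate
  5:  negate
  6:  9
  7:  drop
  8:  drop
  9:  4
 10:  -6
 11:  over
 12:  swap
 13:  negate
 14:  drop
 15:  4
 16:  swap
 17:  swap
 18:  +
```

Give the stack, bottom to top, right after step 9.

[4]

0      : [0]
drop   : []
63     : [63]
negate : [-63]
negate : [63]
9      : [63, 9]
drop   : [63]
drop   : []
4      : [4]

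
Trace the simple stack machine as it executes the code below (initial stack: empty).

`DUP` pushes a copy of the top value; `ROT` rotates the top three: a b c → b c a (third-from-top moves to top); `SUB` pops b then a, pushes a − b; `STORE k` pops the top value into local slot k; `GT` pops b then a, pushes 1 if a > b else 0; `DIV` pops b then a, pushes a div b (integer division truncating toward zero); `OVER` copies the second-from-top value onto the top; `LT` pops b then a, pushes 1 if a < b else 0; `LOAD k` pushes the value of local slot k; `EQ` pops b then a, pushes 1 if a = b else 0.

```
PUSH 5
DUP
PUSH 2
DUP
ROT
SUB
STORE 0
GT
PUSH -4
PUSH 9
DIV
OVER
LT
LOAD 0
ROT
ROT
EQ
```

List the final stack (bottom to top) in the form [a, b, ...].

[-3, 1]

PUSH 5  → 5
DUP     → 5 5
PUSH 2  → 5 5 2
DUP     → 5 5 2 2
ROT     → 5 2 2 5
SUB     → 5 2 -3
STORE 0 → 5 2
GT      → 1
PUSH -4 → 1 -4
PUSH 9  → 1 -4 9
DIV     → 1 0
OVER    → 1 0 1
LT      → 1 1
LOAD 0  → 1 1 -3
ROT     → 1 -3 1
ROT     → -3 1 1
EQ      → -3 1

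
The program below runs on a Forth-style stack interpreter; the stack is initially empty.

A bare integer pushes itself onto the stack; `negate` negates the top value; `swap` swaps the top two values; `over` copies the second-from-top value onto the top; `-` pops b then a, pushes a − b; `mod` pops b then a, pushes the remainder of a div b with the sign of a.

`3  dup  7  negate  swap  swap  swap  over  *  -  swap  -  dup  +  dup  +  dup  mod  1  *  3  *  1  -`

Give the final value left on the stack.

3      → 3
dup    → 3 3
7      → 3 3 7
negate → 3 3 -7
swap   → 3 -7 3
swap   → 3 3 -7
swap   → 3 -7 3
over   → 3 -7 3 -7
*      → 3 -7 -21
-      → 3 14
swap   → 14 3
-      → 11
dup    → 11 11
+      → 22
dup    → 22 22
+      → 44
dup    → 44 44
mod    → 0
1      → 0 1
*      → 0
3      → 0 3
*      → 0
1      → 0 1
-      → -1

-1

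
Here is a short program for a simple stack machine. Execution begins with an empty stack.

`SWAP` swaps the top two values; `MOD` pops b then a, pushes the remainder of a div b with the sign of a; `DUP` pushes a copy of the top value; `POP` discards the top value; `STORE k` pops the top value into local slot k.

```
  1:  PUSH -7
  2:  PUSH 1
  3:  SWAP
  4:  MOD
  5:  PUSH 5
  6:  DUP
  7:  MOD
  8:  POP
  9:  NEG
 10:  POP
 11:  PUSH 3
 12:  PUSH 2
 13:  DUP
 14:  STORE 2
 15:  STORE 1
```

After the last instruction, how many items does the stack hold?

1

PUSH -7  -7
PUSH 1   -7 1
SWAP     1 -7
MOD      1
PUSH 5   1 5
DUP      1 5 5
MOD      1 0
POP      1
NEG      -1
POP      (empty)
PUSH 3   3
PUSH 2   3 2
DUP      3 2 2
STORE 2  3 2
STORE 1  3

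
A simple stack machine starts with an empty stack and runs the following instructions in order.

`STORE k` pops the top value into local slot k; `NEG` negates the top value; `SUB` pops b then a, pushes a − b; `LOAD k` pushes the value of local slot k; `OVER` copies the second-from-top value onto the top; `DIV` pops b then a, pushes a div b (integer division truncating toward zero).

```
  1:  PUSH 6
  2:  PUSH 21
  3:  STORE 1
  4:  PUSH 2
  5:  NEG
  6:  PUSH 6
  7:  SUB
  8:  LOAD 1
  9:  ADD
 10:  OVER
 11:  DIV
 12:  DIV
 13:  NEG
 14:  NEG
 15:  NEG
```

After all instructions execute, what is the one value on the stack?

-3

PUSH 6  -> 6
PUSH 21 -> 6 21
STORE 1 -> 6
PUSH 2  -> 6 2
NEG     -> 6 -2
PUSH 6  -> 6 -2 6
SUB     -> 6 -8
LOAD 1  -> 6 -8 21
ADD     -> 6 13
OVER    -> 6 13 6
DIV     -> 6 2
DIV     -> 3
NEG     -> -3
NEG     -> 3
NEG     -> -3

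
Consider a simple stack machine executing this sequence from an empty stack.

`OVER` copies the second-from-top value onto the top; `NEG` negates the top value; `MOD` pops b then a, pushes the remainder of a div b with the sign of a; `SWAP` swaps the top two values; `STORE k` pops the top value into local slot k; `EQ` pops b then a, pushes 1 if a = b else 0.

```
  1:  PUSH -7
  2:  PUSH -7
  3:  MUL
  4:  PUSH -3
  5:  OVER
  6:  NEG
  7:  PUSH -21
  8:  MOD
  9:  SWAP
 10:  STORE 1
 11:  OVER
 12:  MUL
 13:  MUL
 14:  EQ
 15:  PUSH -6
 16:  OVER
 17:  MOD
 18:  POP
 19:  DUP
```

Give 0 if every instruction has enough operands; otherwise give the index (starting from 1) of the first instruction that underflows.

14

PUSH -7  : -7
PUSH -7  : -7 -7
MUL      : 49
PUSH -3  : 49 -3
OVER     : 49 -3 49
NEG      : 49 -3 -49
PUSH -21 : 49 -3 -49 -21
MOD      : 49 -3 -7
SWAP     : 49 -7 -3
STORE 1  : 49 -7
OVER     : 49 -7 49
MUL      : 49 -343
MUL      : -16807
EQ  — needs 2 operands, stack has 1 → underflow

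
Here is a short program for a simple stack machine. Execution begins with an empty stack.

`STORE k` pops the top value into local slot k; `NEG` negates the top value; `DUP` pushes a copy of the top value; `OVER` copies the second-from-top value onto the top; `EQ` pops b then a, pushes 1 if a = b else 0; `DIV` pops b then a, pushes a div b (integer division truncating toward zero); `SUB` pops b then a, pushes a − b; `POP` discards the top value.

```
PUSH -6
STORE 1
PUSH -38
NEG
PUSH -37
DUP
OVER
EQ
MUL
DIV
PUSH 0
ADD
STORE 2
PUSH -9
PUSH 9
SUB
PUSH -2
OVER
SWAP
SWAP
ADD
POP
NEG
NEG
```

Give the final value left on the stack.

-18

PUSH -6  -> [-6]
STORE 1  -> []
PUSH -38 -> [-38]
NEG      -> [38]
PUSH -37 -> [38, -37]
DUP      -> [38, -37, -37]
OVER     -> [38, -37, -37, -37]
EQ       -> [38, -37, 1]
MUL      -> [38, -37]
DIV      -> [-1]
PUSH 0   -> [-1, 0]
ADD      -> [-1]
STORE 2  -> []
PUSH -9  -> [-9]
PUSH 9   -> [-9, 9]
SUB      -> [-18]
PUSH -2  -> [-18, -2]
OVER     -> [-18, -2, -18]
SWAP     -> [-18, -18, -2]
SWAP     -> [-18, -2, -18]
ADD      -> [-18, -20]
POP      -> [-18]
NEG      -> [18]
NEG      -> [-18]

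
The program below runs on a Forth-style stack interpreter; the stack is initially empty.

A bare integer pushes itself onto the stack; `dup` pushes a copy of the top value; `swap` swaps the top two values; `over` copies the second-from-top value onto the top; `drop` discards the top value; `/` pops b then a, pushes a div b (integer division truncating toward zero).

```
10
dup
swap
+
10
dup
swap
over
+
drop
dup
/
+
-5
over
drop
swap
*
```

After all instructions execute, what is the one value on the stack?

-105

10   : [10]
dup  : [10, 10]
swap : [10, 10]
+    : [20]
10   : [20, 10]
dup  : [20, 10, 10]
swap : [20, 10, 10]
over : [20, 10, 10, 10]
+    : [20, 10, 20]
drop : [20, 10]
dup  : [20, 10, 10]
/    : [20, 1]
+    : [21]
-5   : [21, -5]
over : [21, -5, 21]
drop : [21, -5]
swap : [-5, 21]
*    : [-105]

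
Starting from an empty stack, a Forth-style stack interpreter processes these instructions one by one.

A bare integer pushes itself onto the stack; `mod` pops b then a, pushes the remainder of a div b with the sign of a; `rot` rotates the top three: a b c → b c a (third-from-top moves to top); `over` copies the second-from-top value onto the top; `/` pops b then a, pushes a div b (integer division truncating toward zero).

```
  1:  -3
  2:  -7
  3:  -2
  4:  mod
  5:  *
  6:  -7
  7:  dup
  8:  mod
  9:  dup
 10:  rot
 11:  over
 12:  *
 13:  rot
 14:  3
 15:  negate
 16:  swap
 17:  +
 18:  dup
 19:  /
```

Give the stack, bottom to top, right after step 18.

[0, 0, -3, -3]

-3     -> [-3]
-7     -> [-3, -7]
-2     -> [-3, -7, -2]
mod    -> [-3, -1]
*      -> [3]
-7     -> [3, -7]
dup    -> [3, -7, -7]
mod    -> [3, 0]
dup    -> [3, 0, 0]
rot    -> [0, 0, 3]
over   -> [0, 0, 3, 0]
*      -> [0, 0, 0]
rot    -> [0, 0, 0]
3      -> [0, 0, 0, 3]
negate -> [0, 0, 0, -3]
swap   -> [0, 0, -3, 0]
+      -> [0, 0, -3]
dup    -> [0, 0, -3, -3]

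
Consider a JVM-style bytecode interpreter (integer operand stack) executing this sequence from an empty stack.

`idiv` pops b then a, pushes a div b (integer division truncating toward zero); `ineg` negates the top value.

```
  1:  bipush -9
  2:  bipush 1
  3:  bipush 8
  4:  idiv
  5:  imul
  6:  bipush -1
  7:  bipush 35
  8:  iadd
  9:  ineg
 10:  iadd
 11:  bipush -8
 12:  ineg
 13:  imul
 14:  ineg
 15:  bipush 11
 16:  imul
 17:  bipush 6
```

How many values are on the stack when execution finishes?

2

bipush -9  [-9]
bipush 1   [-9, 1]
bipush 8   [-9, 1, 8]
idiv       [-9, 0]
imul       [0]
bipush -1  [0, -1]
bipush 35  [0, -1, 35]
iadd       [0, 34]
ineg       [0, -34]
iadd       [-34]
bipush -8  [-34, -8]
ineg       [-34, 8]
imul       [-272]
ineg       [272]
bipush 11  [272, 11]
imul       [2992]
bipush 6   [2992, 6]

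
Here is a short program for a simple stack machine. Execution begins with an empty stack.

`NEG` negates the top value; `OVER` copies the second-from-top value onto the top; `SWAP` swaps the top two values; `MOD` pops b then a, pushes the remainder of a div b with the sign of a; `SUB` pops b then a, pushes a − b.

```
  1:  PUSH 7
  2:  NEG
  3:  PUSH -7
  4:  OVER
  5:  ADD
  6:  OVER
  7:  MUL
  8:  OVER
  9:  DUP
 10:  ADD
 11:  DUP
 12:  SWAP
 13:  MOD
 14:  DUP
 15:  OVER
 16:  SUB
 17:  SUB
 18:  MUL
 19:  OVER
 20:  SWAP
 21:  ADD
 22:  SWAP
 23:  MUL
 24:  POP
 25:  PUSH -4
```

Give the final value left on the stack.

-4

PUSH 7  : 7
NEG     : -7
PUSH -7 : -7 -7
OVER    : -7 -7 -7
ADD     : -7 -14
OVER    : -7 -14 -7
MUL     : -7 98
OVER    : -7 98 -7
DUP     : -7 98 -7 -7
ADD     : -7 98 -14
DUP     : -7 98 -14 -14
SWAP    : -7 98 -14 -14
MOD     : -7 98 0
DUP     : -7 98 0 0
OVER    : -7 98 0 0 0
SUB     : -7 98 0 0
SUB     : -7 98 0
MUL     : -7 0
OVER    : -7 0 -7
SWAP    : -7 -7 0
ADD     : -7 -7
SWAP    : -7 -7
MUL     : 49
POP     : (empty)
PUSH -4 : -4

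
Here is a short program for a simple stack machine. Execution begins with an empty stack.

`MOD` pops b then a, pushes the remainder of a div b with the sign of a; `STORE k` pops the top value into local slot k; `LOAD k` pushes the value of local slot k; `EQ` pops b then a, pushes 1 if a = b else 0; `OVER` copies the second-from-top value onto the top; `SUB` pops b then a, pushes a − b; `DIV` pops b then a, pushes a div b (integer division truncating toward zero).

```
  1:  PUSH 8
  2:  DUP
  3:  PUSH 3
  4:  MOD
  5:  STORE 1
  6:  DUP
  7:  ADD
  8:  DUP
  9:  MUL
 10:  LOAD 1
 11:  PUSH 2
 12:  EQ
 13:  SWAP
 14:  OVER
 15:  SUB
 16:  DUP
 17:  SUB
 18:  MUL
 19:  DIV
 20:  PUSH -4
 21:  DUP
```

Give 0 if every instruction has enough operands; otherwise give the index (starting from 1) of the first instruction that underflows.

PUSH 8  -> 8
DUP     -> 8 8
PUSH 3  -> 8 8 3
MOD     -> 8 2
STORE 1 -> 8
DUP     -> 8 8
ADD     -> 16
DUP     -> 16 16
MUL     -> 256
LOAD 1  -> 256 2
PUSH 2  -> 256 2 2
EQ      -> 256 1
SWAP    -> 1 256
OVER    -> 1 256 1
SUB     -> 1 255
DUP     -> 1 255 255
SUB     -> 1 0
MUL     -> 0
DIV  — needs 2 operands, stack has 1 → underflow

19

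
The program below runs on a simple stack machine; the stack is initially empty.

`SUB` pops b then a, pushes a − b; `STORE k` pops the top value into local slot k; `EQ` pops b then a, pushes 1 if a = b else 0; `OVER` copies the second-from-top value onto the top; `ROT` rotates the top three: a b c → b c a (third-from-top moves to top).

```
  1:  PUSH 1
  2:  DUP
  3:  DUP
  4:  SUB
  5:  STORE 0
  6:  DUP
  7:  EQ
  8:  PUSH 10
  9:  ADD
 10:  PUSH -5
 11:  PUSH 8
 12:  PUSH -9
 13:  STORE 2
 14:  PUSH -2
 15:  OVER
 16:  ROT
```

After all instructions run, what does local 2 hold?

-9

PUSH 1  → 1
DUP     → 1 1
DUP     → 1 1 1
SUB     → 1 0
STORE 0 → 1
DUP     → 1 1
EQ      → 1
PUSH 10 → 1 10
ADD     → 11
PUSH -5 → 11 -5
PUSH 8  → 11 -5 8
PUSH -9 → 11 -5 8 -9
STORE 2 → 11 -5 8
PUSH -2 → 11 -5 8 -2
OVER    → 11 -5 8 -2 8
ROT     → 11 -5 -2 8 8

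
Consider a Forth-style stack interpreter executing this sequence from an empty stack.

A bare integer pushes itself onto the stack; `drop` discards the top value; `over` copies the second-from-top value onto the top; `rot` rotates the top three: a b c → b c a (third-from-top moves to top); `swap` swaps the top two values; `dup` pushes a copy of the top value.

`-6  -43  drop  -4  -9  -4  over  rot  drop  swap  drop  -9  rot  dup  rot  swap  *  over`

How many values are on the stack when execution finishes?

5

-6    [-6]
-43   [-6, -43]
drop  [-6]
-4    [-6, -4]
-9    [-6, -4, -9]
-4    [-6, -4, -9, -4]
over  [-6, -4, -9, -4, -9]
rot   [-6, -4, -4, -9, -9]
drop  [-6, -4, -4, -9]
swap  [-6, -4, -9, -4]
drop  [-6, -4, -9]
-9    [-6, -4, -9, -9]
rot   [-6, -9, -9, -4]
dup   [-6, -9, -9, -4, -4]
rot   [-6, -9, -4, -4, -9]
swap  [-6, -9, -4, -9, -4]
*     [-6, -9, -4, 36]
over  [-6, -9, -4, 36, -4]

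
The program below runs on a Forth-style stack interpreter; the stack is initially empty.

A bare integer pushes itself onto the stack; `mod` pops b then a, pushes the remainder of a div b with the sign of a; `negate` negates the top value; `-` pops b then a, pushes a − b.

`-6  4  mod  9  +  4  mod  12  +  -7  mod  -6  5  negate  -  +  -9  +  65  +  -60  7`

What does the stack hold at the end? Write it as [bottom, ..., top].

[56, -60, 7]

-6     -> [-6]
4      -> [-6, 4]
mod    -> [-2]
9      -> [-2, 9]
+      -> [7]
4      -> [7, 4]
mod    -> [3]
12     -> [3, 12]
+      -> [15]
-7     -> [15, -7]
mod    -> [1]
-6     -> [1, -6]
5      -> [1, -6, 5]
negate -> [1, -6, -5]
-      -> [1, -1]
+      -> [0]
-9     -> [0, -9]
+      -> [-9]
65     -> [-9, 65]
+      -> [56]
-60    -> [56, -60]
7      -> [56, -60, 7]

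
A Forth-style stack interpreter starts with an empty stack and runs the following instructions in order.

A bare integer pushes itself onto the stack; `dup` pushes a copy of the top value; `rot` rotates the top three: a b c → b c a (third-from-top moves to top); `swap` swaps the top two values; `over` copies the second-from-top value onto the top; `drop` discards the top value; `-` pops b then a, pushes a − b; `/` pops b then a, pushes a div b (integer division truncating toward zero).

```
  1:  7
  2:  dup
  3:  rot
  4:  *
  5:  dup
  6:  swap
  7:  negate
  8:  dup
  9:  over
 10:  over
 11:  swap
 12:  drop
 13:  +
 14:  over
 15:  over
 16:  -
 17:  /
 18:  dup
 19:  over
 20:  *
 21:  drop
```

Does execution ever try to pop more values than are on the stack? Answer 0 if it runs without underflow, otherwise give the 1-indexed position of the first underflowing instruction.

7   : [7]
dup : [7, 7]
rot  — needs 3 operands, stack has 2 → underflow

3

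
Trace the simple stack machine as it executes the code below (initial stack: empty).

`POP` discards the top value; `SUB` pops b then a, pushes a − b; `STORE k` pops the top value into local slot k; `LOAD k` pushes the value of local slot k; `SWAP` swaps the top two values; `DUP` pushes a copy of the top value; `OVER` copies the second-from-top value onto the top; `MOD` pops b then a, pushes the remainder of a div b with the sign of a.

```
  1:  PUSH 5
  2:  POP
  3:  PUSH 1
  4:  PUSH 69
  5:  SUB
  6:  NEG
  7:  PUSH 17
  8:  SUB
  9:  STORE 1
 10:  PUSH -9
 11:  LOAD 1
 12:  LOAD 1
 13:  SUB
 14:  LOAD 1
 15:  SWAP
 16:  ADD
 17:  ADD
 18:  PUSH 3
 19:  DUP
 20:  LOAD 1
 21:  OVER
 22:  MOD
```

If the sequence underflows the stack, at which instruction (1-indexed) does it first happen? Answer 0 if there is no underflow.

0

PUSH 5  : 5
POP     : (empty)
PUSH 1  : 1
PUSH 69 : 1 69
SUB     : -68
NEG     : 68
PUSH 17 : 68 17
SUB     : 51
STORE 1 : (empty)
PUSH -9 : -9
LOAD 1  : -9 51
LOAD 1  : -9 51 51
SUB     : -9 0
LOAD 1  : -9 0 51
SWAP    : -9 51 0
ADD     : -9 51
ADD     : 42
PUSH 3  : 42 3
DUP     : 42 3 3
LOAD 1  : 42 3 3 51
OVER    : 42 3 3 51 3
MOD     : 42 3 3 0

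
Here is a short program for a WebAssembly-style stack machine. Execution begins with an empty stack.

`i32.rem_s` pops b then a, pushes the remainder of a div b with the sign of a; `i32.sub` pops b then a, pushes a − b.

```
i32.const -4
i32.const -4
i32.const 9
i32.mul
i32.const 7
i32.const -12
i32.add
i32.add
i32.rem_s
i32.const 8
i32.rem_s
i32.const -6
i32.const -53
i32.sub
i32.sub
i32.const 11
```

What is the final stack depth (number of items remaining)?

i32.const -4  : [-4]
i32.const -4  : [-4, -4]
i32.const 9   : [-4, -4, 9]
i32.mul       : [-4, -36]
i32.const 7   : [-4, -36, 7]
i32.const -12 : [-4, -36, 7, -12]
i32.add       : [-4, -36, -5]
i32.add       : [-4, -41]
i32.rem_s     : [-4]
i32.const 8   : [-4, 8]
i32.rem_s     : [-4]
i32.const -6  : [-4, -6]
i32.const -53 : [-4, -6, -53]
i32.sub       : [-4, 47]
i32.sub       : [-51]
i32.const 11  : [-51, 11]

2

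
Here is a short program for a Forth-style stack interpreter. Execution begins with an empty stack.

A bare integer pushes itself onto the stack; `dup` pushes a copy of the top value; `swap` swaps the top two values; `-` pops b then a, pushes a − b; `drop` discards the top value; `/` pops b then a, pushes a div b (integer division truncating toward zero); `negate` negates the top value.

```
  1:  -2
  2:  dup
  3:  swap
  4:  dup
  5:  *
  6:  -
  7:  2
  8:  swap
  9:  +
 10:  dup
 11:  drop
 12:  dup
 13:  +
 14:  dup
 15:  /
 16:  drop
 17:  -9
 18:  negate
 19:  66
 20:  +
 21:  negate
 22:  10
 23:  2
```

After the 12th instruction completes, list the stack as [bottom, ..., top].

[-4, -4]

-2    -2
dup   -2 -2
swap  -2 -2
dup   -2 -2 -2
*     -2 4
-     -6
2     -6 2
swap  2 -6
+     -4
dup   -4 -4
drop  -4
dup   -4 -4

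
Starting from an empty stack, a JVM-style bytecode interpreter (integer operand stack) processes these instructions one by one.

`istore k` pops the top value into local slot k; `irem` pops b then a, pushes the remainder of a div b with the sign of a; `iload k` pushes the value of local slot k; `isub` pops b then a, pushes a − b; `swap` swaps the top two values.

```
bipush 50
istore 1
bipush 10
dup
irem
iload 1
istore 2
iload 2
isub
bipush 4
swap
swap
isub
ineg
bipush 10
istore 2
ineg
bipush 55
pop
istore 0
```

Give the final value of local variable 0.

bipush 50 -> 50
istore 1  -> (empty)
bipush 10 -> 10
dup       -> 10 10
irem      -> 0
iload 1   -> 0 50
istore 2  -> 0
iload 2   -> 0 50
isub      -> -50
bipush 4  -> -50 4
swap      -> 4 -50
swap      -> -50 4
isub      -> -54
ineg      -> 54
bipush 10 -> 54 10
istore 2  -> 54
ineg      -> -54
bipush 55 -> -54 55
pop       -> -54
istore 0  -> (empty)

-54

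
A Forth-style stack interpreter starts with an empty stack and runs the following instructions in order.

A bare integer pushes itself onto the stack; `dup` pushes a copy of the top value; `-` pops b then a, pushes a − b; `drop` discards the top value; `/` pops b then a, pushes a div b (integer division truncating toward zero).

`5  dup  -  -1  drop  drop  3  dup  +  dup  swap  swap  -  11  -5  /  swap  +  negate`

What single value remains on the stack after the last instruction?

5      -> 5
dup    -> 5 5
-      -> 0
-1     -> 0 -1
drop   -> 0
drop   -> (empty)
3      -> 3
dup    -> 3 3
+      -> 6
dup    -> 6 6
swap   -> 6 6
swap   -> 6 6
-      -> 0
11     -> 0 11
-5     -> 0 11 -5
/      -> 0 -2
swap   -> -2 0
+      -> -2
negate -> 2

2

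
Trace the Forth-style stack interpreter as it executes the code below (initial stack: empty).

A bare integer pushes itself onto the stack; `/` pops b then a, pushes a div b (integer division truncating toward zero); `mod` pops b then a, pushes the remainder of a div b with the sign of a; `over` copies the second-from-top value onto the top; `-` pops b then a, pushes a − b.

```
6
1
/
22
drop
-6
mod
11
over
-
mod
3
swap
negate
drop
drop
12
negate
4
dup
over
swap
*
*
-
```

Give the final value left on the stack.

-76

6      : [6]
1      : [6, 1]
/      : [6]
22     : [6, 22]
drop   : [6]
-6     : [6, -6]
mod    : [0]
11     : [0, 11]
over   : [0, 11, 0]
-      : [0, 11]
mod    : [0]
3      : [0, 3]
swap   : [3, 0]
negate : [3, 0]
drop   : [3]
drop   : []
12     : [12]
negate : [-12]
4      : [-12, 4]
dup    : [-12, 4, 4]
over   : [-12, 4, 4, 4]
swap   : [-12, 4, 4, 4]
*      : [-12, 4, 16]
*      : [-12, 64]
-      : [-76]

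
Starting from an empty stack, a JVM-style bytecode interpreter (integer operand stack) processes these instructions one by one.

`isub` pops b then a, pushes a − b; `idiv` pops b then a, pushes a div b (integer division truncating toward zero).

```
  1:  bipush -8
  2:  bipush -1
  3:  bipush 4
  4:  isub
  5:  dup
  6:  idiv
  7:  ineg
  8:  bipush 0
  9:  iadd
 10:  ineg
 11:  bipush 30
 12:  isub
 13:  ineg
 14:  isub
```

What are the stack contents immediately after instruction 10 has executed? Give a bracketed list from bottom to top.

bipush -8 -> -8
bipush -1 -> -8 -1
bipush 4  -> -8 -1 4
isub      -> -8 -5
dup       -> -8 -5 -5
idiv      -> -8 1
ineg      -> -8 -1
bipush 0  -> -8 -1 0
iadd      -> -8 -1
ineg      -> -8 1

[-8, 1]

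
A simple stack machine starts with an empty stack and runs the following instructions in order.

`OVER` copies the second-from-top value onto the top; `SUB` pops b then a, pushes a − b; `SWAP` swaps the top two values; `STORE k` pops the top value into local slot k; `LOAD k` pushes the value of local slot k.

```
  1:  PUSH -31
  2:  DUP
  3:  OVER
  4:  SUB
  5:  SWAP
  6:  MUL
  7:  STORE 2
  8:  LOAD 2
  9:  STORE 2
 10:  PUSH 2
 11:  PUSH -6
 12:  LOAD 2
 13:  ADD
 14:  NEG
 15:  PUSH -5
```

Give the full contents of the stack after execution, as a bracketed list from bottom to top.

PUSH -31 -> -31
DUP      -> -31 -31
OVER     -> -31 -31 -31
SUB      -> -31 0
SWAP     -> 0 -31
MUL      -> 0
STORE 2  -> (empty)
LOAD 2   -> 0
STORE 2  -> (empty)
PUSH 2   -> 2
PUSH -6  -> 2 -6
LOAD 2   -> 2 -6 0
ADD      -> 2 -6
NEG      -> 2 6
PUSH -5  -> 2 6 -5

[2, 6, -5]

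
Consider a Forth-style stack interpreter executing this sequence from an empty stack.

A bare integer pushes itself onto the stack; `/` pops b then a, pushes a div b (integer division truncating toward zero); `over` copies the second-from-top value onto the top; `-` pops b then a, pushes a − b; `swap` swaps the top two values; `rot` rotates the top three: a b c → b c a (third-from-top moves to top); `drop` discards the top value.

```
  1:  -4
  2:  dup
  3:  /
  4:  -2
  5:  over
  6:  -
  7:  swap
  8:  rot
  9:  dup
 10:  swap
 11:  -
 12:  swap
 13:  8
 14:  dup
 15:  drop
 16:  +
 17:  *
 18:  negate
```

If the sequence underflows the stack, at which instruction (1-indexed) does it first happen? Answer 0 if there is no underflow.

-4   : [-4]
dup  : [-4, -4]
/    : [1]
-2   : [1, -2]
over : [1, -2, 1]
-    : [1, -3]
swap : [-3, 1]
rot  — needs 3 operands, stack has 2 → underflow

8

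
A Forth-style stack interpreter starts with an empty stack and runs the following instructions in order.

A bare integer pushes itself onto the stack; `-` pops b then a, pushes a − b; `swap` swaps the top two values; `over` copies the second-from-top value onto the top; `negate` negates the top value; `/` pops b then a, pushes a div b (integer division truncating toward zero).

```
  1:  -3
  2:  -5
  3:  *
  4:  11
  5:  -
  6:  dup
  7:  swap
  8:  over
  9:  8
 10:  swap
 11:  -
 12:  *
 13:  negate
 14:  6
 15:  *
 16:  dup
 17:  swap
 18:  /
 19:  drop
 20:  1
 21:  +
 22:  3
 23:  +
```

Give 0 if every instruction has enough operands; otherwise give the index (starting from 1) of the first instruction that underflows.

0

-3      -3
-5      -3 -5
*       15
11      15 11
-       4
dup     4 4
swap    4 4
over    4 4 4
8       4 4 4 8
swap    4 4 8 4
-       4 4 4
*       4 16
negate  4 -16
6       4 -16 6
*       4 -96
dup     4 -96 -96
swap    4 -96 -96
/       4 1
drop    4
1       4 1
+       5
3       5 3
+       8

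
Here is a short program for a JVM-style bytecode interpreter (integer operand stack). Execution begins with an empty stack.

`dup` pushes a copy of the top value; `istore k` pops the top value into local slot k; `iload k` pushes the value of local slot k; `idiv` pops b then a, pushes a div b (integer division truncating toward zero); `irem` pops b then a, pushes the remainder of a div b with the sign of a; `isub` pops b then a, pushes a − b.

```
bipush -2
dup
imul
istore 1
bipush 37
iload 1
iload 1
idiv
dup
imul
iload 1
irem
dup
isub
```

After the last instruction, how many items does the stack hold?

bipush -2 : [-2]
dup       : [-2, -2]
imul      : [4]
istore 1  : []
bipush 37 : [37]
iload 1   : [37, 4]
iload 1   : [37, 4, 4]
idiv      : [37, 1]
dup       : [37, 1, 1]
imul      : [37, 1]
iload 1   : [37, 1, 4]
irem      : [37, 1]
dup       : [37, 1, 1]
isub      : [37, 0]

2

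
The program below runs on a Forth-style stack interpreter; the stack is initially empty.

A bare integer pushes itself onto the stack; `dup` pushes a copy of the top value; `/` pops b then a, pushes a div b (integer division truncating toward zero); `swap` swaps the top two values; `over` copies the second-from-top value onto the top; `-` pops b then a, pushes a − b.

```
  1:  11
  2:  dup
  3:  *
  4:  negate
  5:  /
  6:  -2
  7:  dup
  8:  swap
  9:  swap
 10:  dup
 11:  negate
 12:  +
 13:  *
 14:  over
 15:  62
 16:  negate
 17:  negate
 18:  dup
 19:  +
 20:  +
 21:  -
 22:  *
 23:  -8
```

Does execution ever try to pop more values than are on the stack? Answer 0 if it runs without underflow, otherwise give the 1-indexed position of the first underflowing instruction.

5

11     : [11]
dup    : [11, 11]
*      : [121]
negate : [-121]
/  — needs 2 operands, stack has 1 → underflow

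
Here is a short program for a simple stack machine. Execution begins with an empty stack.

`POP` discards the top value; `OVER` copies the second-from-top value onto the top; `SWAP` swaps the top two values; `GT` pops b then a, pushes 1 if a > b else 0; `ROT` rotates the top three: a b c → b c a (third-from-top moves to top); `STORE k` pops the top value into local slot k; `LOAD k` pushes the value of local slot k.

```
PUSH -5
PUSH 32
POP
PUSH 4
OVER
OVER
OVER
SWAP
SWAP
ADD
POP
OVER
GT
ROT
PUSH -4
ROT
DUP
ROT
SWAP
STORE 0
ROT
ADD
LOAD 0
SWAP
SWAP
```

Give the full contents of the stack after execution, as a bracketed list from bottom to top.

PUSH -5 : [-5]
PUSH 32 : [-5, 32]
POP     : [-5]
PUSH 4  : [-5, 4]
OVER    : [-5, 4, -5]
OVER    : [-5, 4, -5, 4]
OVER    : [-5, 4, -5, 4, -5]
SWAP    : [-5, 4, -5, -5, 4]
SWAP    : [-5, 4, -5, 4, -5]
ADD     : [-5, 4, -5, -1]
POP     : [-5, 4, -5]
OVER    : [-5, 4, -5, 4]
GT      : [-5, 4, 0]
ROT     : [4, 0, -5]
PUSH -4 : [4, 0, -5, -4]
ROT     : [4, -5, -4, 0]
DUP     : [4, -5, -4, 0, 0]
ROT     : [4, -5, 0, 0, -4]
SWAP    : [4, -5, 0, -4, 0]
STORE 0 : [4, -5, 0, -4]
ROT     : [4, 0, -4, -5]
ADD     : [4, 0, -9]
LOAD 0  : [4, 0, -9, 0]
SWAP    : [4, 0, 0, -9]
SWAP    : [4, 0, -9, 0]

[4, 0, -9, 0]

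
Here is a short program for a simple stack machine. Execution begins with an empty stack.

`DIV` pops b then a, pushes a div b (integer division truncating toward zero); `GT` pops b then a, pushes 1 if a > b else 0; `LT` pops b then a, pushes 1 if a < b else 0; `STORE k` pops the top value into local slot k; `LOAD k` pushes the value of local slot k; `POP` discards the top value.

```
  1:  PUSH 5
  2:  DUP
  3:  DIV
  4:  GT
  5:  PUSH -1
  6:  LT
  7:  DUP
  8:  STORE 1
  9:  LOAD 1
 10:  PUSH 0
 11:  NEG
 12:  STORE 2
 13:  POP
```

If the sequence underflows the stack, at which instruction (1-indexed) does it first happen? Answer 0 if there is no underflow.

4

PUSH 5 : 5
DUP    : 5 5
DIV    : 1
GT  — needs 2 operands, stack has 1 → underflow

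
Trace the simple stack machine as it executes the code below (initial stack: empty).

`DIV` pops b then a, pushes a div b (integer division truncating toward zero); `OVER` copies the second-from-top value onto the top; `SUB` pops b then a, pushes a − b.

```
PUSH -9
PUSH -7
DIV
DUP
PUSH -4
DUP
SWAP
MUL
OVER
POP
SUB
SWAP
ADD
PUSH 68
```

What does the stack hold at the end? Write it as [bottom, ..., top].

[-14, 68]

PUSH -9  -9
PUSH -7  -9 -7
DIV      1
DUP      1 1
PUSH -4  1 1 -4
DUP      1 1 -4 -4
SWAP     1 1 -4 -4
MUL      1 1 16
OVER     1 1 16 1
POP      1 1 16
SUB      1 -15
SWAP     -15 1
ADD      -14
PUSH 68  -14 68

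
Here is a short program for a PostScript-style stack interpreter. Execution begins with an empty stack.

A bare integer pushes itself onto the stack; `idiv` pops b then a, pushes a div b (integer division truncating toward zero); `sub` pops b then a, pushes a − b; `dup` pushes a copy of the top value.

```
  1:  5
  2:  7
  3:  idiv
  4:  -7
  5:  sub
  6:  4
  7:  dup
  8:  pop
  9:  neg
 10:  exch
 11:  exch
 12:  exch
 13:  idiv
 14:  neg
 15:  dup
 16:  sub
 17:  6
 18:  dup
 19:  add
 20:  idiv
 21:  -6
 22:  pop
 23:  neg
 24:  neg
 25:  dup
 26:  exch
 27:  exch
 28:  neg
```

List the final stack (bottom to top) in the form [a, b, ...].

[0, 0]

5     [5]
7     [5, 7]
idiv  [0]
-7    [0, -7]
sub   [7]
4     [7, 4]
dup   [7, 4, 4]
pop   [7, 4]
neg   [7, -4]
exch  [-4, 7]
exch  [7, -4]
exch  [-4, 7]
idiv  [0]
neg   [0]
dup   [0, 0]
sub   [0]
6     [0, 6]
dup   [0, 6, 6]
add   [0, 12]
idiv  [0]
-6    [0, -6]
pop   [0]
neg   [0]
neg   [0]
dup   [0, 0]
exch  [0, 0]
exch  [0, 0]
neg   [0, 0]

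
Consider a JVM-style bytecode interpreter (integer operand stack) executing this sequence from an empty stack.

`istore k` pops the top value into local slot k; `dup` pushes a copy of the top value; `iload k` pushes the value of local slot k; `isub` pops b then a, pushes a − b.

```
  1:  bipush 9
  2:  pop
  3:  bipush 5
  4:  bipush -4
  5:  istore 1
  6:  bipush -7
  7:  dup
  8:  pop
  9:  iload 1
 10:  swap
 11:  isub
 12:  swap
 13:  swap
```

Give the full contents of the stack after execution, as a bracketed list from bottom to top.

[5, 3]

bipush 9  → [9]
pop       → []
bipush 5  → [5]
bipush -4 → [5, -4]
istore 1  → [5]
bipush -7 → [5, -7]
dup       → [5, -7, -7]
pop       → [5, -7]
iload 1   → [5, -7, -4]
swap      → [5, -4, -7]
isub      → [5, 3]
swap      → [3, 5]
swap      → [5, 3]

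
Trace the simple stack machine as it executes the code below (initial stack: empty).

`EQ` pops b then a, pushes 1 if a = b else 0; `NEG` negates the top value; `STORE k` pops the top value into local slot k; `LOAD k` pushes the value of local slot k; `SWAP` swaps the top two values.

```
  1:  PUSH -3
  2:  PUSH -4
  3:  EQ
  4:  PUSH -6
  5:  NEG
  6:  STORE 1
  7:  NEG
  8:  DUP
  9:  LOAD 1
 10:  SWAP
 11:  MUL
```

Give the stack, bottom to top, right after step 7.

PUSH -3 : [-3]
PUSH -4 : [-3, -4]
EQ      : [0]
PUSH -6 : [0, -6]
NEG     : [0, 6]
STORE 1 : [0]
NEG     : [0]

[0]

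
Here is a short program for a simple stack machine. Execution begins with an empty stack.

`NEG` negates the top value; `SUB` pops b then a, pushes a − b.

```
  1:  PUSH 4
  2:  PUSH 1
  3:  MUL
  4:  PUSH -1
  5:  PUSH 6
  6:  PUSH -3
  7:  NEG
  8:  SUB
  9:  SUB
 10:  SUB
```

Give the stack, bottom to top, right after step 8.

[4, -1, 3]

PUSH 4  : 4
PUSH 1  : 4 1
MUL     : 4
PUSH -1 : 4 -1
PUSH 6  : 4 -1 6
PUSH -3 : 4 -1 6 -3
NEG     : 4 -1 6 3
SUB     : 4 -1 3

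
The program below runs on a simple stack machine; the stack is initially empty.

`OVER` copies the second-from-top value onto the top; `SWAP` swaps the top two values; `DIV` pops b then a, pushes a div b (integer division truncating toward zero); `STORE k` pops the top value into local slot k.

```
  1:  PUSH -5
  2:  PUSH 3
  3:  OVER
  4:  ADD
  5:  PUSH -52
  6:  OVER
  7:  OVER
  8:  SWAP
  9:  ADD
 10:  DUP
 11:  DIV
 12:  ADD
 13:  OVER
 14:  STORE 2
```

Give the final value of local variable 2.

-2

PUSH -5  -> -5
PUSH 3   -> -5 3
OVER     -> -5 3 -5
ADD      -> -5 -2
PUSH -52 -> -5 -2 -52
OVER     -> -5 -2 -52 -2
OVER     -> -5 -2 -52 -2 -52
SWAP     -> -5 -2 -52 -52 -2
ADD      -> -5 -2 -52 -54
DUP      -> -5 -2 -52 -54 -54
DIV      -> -5 -2 -52 1
ADD      -> -5 -2 -51
OVER     -> -5 -2 -51 -2
STORE 2  -> -5 -2 -51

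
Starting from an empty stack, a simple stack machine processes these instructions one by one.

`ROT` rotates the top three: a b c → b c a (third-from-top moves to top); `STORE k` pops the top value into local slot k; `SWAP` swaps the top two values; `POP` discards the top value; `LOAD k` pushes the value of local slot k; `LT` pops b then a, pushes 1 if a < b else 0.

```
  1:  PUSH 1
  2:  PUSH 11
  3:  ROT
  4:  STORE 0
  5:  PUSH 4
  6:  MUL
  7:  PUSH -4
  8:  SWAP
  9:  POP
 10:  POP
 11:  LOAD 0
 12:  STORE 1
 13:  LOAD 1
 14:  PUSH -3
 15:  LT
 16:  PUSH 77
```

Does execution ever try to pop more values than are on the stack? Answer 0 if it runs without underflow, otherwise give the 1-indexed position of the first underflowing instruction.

3

PUSH 1  : [1]
PUSH 11 : [1, 11]
ROT  — needs 3 operands, stack has 2 → underflow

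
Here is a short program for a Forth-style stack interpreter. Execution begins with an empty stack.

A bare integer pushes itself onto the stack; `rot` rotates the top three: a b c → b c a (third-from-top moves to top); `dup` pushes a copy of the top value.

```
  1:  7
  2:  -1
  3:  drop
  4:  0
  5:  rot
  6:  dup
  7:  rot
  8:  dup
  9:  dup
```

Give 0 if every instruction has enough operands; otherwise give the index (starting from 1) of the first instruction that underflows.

7    → [7]
-1   → [7, -1]
drop → [7]
0    → [7, 0]
rot  — needs 3 operands, stack has 2 → underflow

5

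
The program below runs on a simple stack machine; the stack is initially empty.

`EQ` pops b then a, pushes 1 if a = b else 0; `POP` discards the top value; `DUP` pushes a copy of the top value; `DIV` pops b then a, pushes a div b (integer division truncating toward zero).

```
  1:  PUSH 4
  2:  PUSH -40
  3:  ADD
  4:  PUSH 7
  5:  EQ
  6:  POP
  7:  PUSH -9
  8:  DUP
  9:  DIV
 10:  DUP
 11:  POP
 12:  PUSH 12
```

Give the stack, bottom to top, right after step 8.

PUSH 4   → [4]
PUSH -40 → [4, -40]
ADD      → [-36]
PUSH 7   → [-36, 7]
EQ       → [0]
POP      → []
PUSH -9  → [-9]
DUP      → [-9, -9]

[-9, -9]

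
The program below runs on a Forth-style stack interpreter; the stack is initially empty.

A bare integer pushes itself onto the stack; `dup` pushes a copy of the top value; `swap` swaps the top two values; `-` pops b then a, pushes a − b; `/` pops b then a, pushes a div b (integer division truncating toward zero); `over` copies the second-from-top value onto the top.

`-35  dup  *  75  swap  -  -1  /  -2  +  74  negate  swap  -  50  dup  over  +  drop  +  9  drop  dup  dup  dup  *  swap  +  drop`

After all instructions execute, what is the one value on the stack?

-35    -> -35
dup    -> -35 -35
*      -> 1225
75     -> 1225 75
swap   -> 75 1225
-      -> -1150
-1     -> -1150 -1
/      -> 1150
-2     -> 1150 -2
+      -> 1148
74     -> 1148 74
negate -> 1148 -74
swap   -> -74 1148
-      -> -1222
50     -> -1222 50
dup    -> -1222 50 50
over   -> -1222 50 50 50
+      -> -1222 50 100
drop   -> -1222 50
+      -> -1172
9      -> -1172 9
drop   -> -1172
dup    -> -1172 -1172
dup    -> -1172 -1172 -1172
dup    -> -1172 -1172 -1172 -1172
*      -> -1172 -1172 1373584
swap   -> -1172 1373584 -1172
+      -> -1172 1372412
drop   -> -1172

-1172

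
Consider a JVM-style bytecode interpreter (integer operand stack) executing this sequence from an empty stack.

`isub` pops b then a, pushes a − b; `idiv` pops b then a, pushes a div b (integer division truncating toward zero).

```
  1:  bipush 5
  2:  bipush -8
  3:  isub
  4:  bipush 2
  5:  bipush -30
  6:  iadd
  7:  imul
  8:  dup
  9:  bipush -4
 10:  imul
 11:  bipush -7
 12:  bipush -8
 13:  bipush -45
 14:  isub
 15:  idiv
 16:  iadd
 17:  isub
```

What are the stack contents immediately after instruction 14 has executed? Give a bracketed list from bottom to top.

[-364, 1456, -7, 37]

bipush 5   : [5]
bipush -8  : [5, -8]
isub       : [13]
bipush 2   : [13, 2]
bipush -30 : [13, 2, -30]
iadd       : [13, -28]
imul       : [-364]
dup        : [-364, -364]
bipush -4  : [-364, -364, -4]
imul       : [-364, 1456]
bipush -7  : [-364, 1456, -7]
bipush -8  : [-364, 1456, -7, -8]
bipush -45 : [-364, 1456, -7, -8, -45]
isub       : [-364, 1456, -7, 37]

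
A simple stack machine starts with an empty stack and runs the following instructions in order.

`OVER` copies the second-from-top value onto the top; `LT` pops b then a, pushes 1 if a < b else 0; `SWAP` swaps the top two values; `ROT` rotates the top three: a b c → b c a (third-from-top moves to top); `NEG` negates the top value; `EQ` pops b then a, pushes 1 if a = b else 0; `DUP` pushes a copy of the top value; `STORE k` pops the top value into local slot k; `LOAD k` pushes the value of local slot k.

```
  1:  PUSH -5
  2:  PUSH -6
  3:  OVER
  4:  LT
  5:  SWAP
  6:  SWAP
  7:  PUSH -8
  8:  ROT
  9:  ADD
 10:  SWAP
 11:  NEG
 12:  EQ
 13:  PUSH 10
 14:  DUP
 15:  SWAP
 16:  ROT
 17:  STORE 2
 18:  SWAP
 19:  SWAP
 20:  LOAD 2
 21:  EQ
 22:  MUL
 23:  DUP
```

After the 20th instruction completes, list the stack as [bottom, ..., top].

PUSH -5 → [-5]
PUSH -6 → [-5, -6]
OVER    → [-5, -6, -5]
LT      → [-5, 1]
SWAP    → [1, -5]
SWAP    → [-5, 1]
PUSH -8 → [-5, 1, -8]
ROT     → [1, -8, -5]
ADD     → [1, -13]
SWAP    → [-13, 1]
NEG     → [-13, -1]
EQ      → [0]
PUSH 10 → [0, 10]
DUP     → [0, 10, 10]
SWAP    → [0, 10, 10]
ROT     → [10, 10, 0]
STORE 2 → [10, 10]
SWAP    → [10, 10]
SWAP    → [10, 10]
LOAD 2  → [10, 10, 0]

[10, 10, 0]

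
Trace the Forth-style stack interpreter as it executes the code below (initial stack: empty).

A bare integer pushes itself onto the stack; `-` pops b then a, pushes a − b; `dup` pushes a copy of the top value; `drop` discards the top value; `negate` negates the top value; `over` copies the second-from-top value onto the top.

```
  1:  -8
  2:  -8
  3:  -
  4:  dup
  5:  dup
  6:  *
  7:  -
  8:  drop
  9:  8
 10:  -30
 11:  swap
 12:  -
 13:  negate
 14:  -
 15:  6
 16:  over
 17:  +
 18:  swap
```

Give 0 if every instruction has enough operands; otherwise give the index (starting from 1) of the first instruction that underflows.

-8      [-8]
-8      [-8, -8]
-       [0]
dup     [0, 0]
dup     [0, 0, 0]
*       [0, 0]
-       [0]
drop    []
8       [8]
-30     [8, -30]
swap    [-30, 8]
-       [-38]
negate  [38]
-  — needs 2 operands, stack has 1 → underflow

14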